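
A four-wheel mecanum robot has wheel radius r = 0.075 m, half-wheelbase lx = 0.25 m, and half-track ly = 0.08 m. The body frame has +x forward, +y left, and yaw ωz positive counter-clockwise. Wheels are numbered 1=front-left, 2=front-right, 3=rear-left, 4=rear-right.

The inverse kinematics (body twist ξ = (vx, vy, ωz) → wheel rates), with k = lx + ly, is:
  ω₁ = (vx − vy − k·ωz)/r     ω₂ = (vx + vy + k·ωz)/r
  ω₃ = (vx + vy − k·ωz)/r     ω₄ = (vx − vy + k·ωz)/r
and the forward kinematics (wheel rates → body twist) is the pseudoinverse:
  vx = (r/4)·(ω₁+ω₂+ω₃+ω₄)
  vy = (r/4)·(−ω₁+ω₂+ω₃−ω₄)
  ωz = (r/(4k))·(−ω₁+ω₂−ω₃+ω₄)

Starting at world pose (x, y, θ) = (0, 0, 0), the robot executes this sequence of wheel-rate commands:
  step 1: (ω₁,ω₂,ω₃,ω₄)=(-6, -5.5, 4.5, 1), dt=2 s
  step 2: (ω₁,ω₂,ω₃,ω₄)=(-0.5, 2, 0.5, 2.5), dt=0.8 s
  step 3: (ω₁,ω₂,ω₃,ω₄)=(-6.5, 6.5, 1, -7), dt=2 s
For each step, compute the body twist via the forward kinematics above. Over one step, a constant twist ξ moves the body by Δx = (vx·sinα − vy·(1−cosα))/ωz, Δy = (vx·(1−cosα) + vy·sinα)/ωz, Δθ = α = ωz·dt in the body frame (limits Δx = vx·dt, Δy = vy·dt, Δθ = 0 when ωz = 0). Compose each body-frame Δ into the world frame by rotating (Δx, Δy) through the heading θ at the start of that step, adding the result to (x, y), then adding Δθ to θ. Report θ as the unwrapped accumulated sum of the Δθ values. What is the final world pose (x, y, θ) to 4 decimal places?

(-0.4620, 0.9123, 0.4318)

step 1: ξ=(vx,vy,ωz)=(-0.1125, 0.0750, -0.1705), dt=2.0 → body Δ=(-0.1953, 0.1851, -0.3409) → world pose (-0.1953, 0.1851, -0.3409)
step 2: ξ=(vx,vy,ωz)=(0.0844, 0.0094, 0.2557), dt=0.8 → body Δ=(0.0663, 0.0143, 0.2045) → world pose (-0.1281, 0.1764, -0.1364)
step 3: ξ=(vx,vy,ωz)=(-0.1125, 0.3937, 0.2841), dt=2.0 → body Δ=(-0.4309, 0.6836, 0.5682) → world pose (-0.4620, 0.9123, 0.4318)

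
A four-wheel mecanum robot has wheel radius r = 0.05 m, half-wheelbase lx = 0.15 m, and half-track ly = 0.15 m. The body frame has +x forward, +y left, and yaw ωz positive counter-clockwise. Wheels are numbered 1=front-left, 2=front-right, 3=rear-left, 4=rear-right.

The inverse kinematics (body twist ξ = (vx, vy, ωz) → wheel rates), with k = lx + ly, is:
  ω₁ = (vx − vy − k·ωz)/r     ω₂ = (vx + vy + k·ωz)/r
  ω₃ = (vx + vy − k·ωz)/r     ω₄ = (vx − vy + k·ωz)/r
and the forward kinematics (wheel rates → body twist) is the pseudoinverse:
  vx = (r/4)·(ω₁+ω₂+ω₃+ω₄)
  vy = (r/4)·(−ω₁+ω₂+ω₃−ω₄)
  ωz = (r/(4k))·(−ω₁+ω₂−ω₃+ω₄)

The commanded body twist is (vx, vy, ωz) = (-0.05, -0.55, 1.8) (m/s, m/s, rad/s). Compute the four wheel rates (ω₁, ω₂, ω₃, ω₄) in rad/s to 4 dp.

k = lx + ly = 0.15 + 0.15 = 0.3000;  k·ωz = 0.3000·1.8 = 0.5400
ω₁ (FL) = (vx − vy − k·ωz)/r = -0.0400/0.05 = -0.8000
ω₂ (FR) = (vx + vy + k·ωz)/r = -0.0600/0.05 = -1.2000
ω₃ (RL) = (vx + vy − k·ωz)/r = -1.1400/0.05 = -22.8000
ω₄ (RR) = (vx − vy + k·ωz)/r = 1.0400/0.05 = 20.8000

(-0.8000, -1.2000, -22.8000, 20.8000)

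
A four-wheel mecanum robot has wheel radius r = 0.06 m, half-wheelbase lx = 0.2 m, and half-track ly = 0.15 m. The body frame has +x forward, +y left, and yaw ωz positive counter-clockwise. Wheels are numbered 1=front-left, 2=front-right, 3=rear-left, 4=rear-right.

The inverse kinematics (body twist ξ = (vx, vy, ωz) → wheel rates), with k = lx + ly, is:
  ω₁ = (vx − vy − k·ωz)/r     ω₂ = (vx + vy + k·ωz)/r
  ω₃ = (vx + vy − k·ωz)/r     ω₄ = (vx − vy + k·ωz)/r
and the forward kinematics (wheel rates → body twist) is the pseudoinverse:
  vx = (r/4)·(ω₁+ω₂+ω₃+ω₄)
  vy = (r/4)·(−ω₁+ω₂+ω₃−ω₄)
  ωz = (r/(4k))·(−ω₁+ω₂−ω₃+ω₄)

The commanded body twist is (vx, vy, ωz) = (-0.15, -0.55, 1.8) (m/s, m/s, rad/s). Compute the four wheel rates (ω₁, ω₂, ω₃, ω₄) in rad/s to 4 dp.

k = lx + ly = 0.2 + 0.15 = 0.3500;  k·ωz = 0.3500·1.8 = 0.6300
ω₁ (FL) = (vx − vy − k·ωz)/r = -0.2300/0.06 = -3.8333
ω₂ (FR) = (vx + vy + k·ωz)/r = -0.0700/0.06 = -1.1667
ω₃ (RL) = (vx + vy − k·ωz)/r = -1.3300/0.06 = -22.1667
ω₄ (RR) = (vx − vy + k·ωz)/r = 1.0300/0.06 = 17.1667

(-3.8333, -1.1667, -22.1667, 17.1667)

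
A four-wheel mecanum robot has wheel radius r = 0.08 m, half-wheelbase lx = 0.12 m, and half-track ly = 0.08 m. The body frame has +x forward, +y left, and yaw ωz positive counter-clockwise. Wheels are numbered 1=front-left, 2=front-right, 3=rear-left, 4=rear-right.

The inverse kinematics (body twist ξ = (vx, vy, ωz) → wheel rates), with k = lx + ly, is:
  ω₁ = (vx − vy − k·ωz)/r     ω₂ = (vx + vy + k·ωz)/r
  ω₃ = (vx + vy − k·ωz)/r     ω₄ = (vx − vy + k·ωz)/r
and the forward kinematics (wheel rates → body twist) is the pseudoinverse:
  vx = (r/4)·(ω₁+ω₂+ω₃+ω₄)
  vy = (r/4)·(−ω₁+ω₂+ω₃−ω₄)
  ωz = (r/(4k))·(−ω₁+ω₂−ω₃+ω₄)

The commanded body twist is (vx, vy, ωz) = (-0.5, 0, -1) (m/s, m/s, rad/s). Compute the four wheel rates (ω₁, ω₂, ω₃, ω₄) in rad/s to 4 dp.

k = lx + ly = 0.12 + 0.08 = 0.2000;  k·ωz = 0.2000·-1 = -0.2000
ω₁ (FL) = (vx − vy − k·ωz)/r = -0.3000/0.08 = -3.7500
ω₂ (FR) = (vx + vy + k·ωz)/r = -0.7000/0.08 = -8.7500
ω₃ (RL) = (vx + vy − k·ωz)/r = -0.3000/0.08 = -3.7500
ω₄ (RR) = (vx − vy + k·ωz)/r = -0.7000/0.08 = -8.7500

(-3.7500, -8.7500, -3.7500, -8.7500)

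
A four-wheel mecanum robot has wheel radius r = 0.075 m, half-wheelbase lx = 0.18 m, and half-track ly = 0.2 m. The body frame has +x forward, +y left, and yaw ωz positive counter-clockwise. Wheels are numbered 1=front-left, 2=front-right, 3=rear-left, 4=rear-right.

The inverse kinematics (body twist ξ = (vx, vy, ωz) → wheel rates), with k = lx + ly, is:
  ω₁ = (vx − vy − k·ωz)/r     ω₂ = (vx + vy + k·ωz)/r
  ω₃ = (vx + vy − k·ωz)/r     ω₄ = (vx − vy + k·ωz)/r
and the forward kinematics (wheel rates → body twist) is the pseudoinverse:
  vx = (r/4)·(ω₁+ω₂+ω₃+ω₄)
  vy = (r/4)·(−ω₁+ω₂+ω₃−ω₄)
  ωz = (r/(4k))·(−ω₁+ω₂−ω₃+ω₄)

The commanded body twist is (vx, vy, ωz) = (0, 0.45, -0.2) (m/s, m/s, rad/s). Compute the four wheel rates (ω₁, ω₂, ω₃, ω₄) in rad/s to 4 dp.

k = lx + ly = 0.18 + 0.2 = 0.3800;  k·ωz = 0.3800·-0.2 = -0.0760
ω₁ (FL) = (vx − vy − k·ωz)/r = -0.3740/0.075 = -4.9867
ω₂ (FR) = (vx + vy + k·ωz)/r = 0.3740/0.075 = 4.9867
ω₃ (RL) = (vx + vy − k·ωz)/r = 0.5260/0.075 = 7.0133
ω₄ (RR) = (vx − vy + k·ωz)/r = -0.5260/0.075 = -7.0133

(-4.9867, 4.9867, 7.0133, -7.0133)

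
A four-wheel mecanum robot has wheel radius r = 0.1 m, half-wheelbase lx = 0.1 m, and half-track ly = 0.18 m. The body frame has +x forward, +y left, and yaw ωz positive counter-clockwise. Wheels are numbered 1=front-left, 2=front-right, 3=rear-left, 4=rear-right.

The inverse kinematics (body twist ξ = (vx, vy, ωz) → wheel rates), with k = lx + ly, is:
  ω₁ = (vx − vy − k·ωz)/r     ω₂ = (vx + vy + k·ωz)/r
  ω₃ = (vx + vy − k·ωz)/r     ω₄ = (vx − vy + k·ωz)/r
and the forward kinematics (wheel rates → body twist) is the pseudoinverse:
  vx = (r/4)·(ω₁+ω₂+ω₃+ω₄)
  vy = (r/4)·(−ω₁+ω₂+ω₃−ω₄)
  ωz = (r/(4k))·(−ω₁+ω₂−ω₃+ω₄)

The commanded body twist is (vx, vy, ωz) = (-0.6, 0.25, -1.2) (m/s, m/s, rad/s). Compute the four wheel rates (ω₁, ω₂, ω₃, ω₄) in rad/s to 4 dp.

k = lx + ly = 0.1 + 0.18 = 0.2800;  k·ωz = 0.2800·-1.2 = -0.3360
ω₁ (FL) = (vx − vy − k·ωz)/r = -0.5140/0.1 = -5.1400
ω₂ (FR) = (vx + vy + k·ωz)/r = -0.6860/0.1 = -6.8600
ω₃ (RL) = (vx + vy − k·ωz)/r = -0.0140/0.1 = -0.1400
ω₄ (RR) = (vx − vy + k·ωz)/r = -1.1860/0.1 = -11.8600

(-5.1400, -6.8600, -0.1400, -11.8600)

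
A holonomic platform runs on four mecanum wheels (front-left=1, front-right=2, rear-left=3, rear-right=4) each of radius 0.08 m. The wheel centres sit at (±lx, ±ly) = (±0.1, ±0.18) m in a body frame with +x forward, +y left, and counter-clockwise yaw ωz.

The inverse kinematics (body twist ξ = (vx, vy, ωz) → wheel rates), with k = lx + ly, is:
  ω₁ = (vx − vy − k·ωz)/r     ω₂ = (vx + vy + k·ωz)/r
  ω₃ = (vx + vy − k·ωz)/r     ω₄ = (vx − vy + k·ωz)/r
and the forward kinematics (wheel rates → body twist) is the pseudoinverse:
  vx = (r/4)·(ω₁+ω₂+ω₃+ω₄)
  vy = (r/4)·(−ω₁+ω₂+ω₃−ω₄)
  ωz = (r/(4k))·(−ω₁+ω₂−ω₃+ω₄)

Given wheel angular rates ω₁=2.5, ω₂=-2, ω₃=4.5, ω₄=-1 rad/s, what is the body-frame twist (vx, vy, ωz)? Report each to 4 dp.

k = lx + ly = 0.1 + 0.18 = 0.2800
ω₁+ω₂+ω₃+ω₄ = 4.0000  →  vx = (0.08/4)·4.0000 = 0.0800
−ω₁+ω₂+ω₃−ω₄ = 1.0000  →  vy = (0.08/4)·1.0000 = 0.0200
−ω₁+ω₂−ω₃+ω₄ = -10.0000  →  ωz = (0.08/1.1200)·-10.0000 = -0.7143

(0.0800, 0.0200, -0.7143)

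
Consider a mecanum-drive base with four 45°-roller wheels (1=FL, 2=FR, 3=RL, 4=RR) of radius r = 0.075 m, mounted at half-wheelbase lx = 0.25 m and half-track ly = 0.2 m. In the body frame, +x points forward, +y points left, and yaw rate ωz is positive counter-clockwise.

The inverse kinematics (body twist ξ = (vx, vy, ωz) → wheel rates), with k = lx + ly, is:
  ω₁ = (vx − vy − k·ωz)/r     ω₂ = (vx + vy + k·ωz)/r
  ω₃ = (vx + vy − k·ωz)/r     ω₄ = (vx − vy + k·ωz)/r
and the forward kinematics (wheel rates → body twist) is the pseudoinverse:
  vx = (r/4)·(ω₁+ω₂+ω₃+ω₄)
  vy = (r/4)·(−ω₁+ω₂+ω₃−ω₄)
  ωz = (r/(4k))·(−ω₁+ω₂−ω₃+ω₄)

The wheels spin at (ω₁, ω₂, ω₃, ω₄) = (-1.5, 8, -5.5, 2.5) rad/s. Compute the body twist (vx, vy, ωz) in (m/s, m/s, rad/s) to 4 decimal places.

k = lx + ly = 0.25 + 0.2 = 0.4500
ω₁+ω₂+ω₃+ω₄ = 3.5000  →  vx = (0.075/4)·3.5000 = 0.0656
−ω₁+ω₂+ω₃−ω₄ = 1.5000  →  vy = (0.075/4)·1.5000 = 0.0281
−ω₁+ω₂−ω₃+ω₄ = 17.5000  →  ωz = (0.075/1.8000)·17.5000 = 0.7292

(0.0656, 0.0281, 0.7292)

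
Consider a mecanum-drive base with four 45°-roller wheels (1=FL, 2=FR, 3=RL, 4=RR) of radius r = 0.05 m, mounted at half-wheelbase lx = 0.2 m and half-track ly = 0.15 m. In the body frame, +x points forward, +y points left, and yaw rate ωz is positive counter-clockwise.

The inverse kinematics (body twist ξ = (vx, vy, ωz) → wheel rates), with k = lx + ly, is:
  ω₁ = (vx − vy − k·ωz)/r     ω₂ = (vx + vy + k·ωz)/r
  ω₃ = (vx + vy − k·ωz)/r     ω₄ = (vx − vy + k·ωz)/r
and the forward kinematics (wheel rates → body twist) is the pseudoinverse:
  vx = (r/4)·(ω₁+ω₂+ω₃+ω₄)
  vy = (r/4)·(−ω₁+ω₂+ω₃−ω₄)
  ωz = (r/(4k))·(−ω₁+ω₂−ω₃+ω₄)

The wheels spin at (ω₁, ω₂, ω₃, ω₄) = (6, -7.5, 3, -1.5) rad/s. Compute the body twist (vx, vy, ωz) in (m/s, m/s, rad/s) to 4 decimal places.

k = lx + ly = 0.2 + 0.15 = 0.3500
ω₁+ω₂+ω₃+ω₄ = 0.0000  →  vx = (0.05/4)·0.0000 = 0.0000
−ω₁+ω₂+ω₃−ω₄ = -9.0000  →  vy = (0.05/4)·-9.0000 = -0.1125
−ω₁+ω₂−ω₃+ω₄ = -18.0000  →  ωz = (0.05/1.4000)·-18.0000 = -0.6429

(0.0000, -0.1125, -0.6429)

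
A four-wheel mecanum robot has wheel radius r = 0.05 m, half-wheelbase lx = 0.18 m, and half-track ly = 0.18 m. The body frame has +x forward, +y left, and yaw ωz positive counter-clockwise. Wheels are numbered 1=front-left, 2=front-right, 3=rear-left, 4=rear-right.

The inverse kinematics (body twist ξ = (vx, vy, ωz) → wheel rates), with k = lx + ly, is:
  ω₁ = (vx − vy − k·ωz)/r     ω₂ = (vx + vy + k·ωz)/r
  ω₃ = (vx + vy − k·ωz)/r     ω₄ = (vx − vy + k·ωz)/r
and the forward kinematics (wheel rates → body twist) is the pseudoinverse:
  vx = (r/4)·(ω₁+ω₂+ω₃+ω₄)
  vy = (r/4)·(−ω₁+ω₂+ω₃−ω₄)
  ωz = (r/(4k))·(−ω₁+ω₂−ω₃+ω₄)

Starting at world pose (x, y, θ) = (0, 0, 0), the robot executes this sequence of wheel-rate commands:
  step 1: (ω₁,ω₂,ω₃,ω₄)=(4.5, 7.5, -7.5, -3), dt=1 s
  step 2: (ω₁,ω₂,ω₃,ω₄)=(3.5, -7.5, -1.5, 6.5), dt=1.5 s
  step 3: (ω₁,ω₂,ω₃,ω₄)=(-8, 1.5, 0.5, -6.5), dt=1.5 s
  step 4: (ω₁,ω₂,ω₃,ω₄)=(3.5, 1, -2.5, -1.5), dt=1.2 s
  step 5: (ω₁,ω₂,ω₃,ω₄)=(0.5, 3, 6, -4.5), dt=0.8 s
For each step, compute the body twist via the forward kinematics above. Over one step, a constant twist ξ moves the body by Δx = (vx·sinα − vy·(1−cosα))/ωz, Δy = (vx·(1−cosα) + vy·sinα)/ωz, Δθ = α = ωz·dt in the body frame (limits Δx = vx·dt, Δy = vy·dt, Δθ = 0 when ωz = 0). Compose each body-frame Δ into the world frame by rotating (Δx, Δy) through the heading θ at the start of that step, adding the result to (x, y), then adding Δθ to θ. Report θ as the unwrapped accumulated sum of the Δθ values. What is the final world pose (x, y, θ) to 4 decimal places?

step 1: ξ=(vx,vy,ωz)=(0.0187, -0.0187, 0.2604), dt=1.0 → body Δ=(0.0210, -0.0161, 0.2604) → world pose (0.0210, -0.0161, 0.2604)
step 2: ξ=(vx,vy,ωz)=(0.0125, -0.2375, -0.1042), dt=1.5 → body Δ=(-0.0091, -0.3563, -0.1563) → world pose (0.1039, -0.3627, 0.1042)
step 3: ξ=(vx,vy,ωz)=(-0.1562, 0.2063, 0.0868), dt=1.5 → body Δ=(-0.2538, 0.2933, 0.1302) → world pose (-0.1790, -0.0974, 0.2344)
step 4: ξ=(vx,vy,ωz)=(0.0063, -0.0437, -0.0521), dt=1.2 → body Δ=(0.0059, -0.0527, -0.0625) → world pose (-0.1611, -0.1473, 0.1719)
step 5: ξ=(vx,vy,ωz)=(0.0625, 0.1625, -0.2778), dt=0.8 → body Δ=(0.0640, 0.1234, -0.2222) → world pose (-0.1192, -0.0148, -0.0503)

(-0.1192, -0.0148, -0.0503)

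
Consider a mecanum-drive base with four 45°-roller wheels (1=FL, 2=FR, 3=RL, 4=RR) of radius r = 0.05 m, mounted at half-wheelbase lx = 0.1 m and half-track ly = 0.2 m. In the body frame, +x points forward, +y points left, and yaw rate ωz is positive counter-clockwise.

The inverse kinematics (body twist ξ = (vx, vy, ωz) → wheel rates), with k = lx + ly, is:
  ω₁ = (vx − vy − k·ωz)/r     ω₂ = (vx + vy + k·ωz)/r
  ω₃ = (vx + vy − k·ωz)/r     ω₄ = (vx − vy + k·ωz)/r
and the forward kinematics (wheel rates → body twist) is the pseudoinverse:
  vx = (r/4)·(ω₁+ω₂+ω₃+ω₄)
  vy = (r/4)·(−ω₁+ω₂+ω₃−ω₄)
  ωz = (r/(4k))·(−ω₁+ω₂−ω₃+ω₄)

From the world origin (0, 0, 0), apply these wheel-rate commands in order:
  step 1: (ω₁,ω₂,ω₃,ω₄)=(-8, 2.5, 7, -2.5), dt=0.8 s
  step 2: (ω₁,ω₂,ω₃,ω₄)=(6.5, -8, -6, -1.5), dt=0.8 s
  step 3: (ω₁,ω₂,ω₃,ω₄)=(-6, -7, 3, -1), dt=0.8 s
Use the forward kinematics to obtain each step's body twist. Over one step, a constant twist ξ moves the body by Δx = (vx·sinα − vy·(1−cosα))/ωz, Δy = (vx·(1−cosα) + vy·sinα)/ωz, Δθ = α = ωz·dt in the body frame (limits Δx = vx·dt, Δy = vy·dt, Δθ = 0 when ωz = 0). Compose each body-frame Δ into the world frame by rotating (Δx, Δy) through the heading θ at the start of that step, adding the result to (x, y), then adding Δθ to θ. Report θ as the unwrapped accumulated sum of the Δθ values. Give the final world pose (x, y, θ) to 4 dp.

step 1: ξ=(vx,vy,ωz)=(-0.0125, 0.2500, 0.0417), dt=0.8 → body Δ=(-0.0133, 0.1998, 0.0333) → world pose (-0.0133, 0.1998, 0.0333)
step 2: ξ=(vx,vy,ωz)=(-0.1125, -0.2375, -0.4167), dt=0.8 → body Δ=(-0.1197, -0.1716, -0.3333) → world pose (-0.1273, 0.0243, -0.3000)
step 3: ξ=(vx,vy,ωz)=(-0.1375, 0.0375, -0.2083), dt=0.8 → body Δ=(-0.1070, 0.0390, -0.1667) → world pose (-0.2180, 0.0931, -0.4667)

(-0.2180, 0.0931, -0.4667)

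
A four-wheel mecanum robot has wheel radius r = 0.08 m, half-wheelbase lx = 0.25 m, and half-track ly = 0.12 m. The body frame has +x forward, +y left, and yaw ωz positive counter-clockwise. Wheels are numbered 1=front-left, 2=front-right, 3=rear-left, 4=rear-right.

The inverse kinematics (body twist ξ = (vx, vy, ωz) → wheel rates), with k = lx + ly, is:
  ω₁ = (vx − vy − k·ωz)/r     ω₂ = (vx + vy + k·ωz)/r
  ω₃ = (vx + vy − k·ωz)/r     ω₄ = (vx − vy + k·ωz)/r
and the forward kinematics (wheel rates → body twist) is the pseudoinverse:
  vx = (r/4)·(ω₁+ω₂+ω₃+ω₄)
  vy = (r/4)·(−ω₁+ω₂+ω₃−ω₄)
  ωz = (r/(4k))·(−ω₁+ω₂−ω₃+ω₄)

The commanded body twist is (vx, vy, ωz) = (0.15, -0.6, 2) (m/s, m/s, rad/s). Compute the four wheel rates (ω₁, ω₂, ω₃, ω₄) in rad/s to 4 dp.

(0.1250, 3.6250, -14.8750, 18.6250)

k = lx + ly = 0.25 + 0.12 = 0.3700;  k·ωz = 0.3700·2 = 0.7400
ω₁ (FL) = (vx − vy − k·ωz)/r = 0.0100/0.08 = 0.1250
ω₂ (FR) = (vx + vy + k·ωz)/r = 0.2900/0.08 = 3.6250
ω₃ (RL) = (vx + vy − k·ωz)/r = -1.1900/0.08 = -14.8750
ω₄ (RR) = (vx − vy + k·ωz)/r = 1.4900/0.08 = 18.6250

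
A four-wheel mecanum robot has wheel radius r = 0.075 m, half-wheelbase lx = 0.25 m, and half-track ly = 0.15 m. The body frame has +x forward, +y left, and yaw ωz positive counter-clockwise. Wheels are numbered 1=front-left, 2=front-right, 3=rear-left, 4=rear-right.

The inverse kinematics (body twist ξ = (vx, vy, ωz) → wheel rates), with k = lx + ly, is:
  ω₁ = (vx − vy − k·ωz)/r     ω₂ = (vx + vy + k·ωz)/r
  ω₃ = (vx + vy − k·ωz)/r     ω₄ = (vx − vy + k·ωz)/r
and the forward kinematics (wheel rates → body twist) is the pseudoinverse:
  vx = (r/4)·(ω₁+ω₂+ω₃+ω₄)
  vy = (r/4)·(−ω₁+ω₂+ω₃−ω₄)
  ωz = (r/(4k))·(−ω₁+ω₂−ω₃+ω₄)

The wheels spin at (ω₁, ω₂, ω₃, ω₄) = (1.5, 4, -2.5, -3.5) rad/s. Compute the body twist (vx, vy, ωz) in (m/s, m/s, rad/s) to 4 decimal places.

k = lx + ly = 0.25 + 0.15 = 0.4000
ω₁+ω₂+ω₃+ω₄ = -0.5000  →  vx = (0.075/4)·-0.5000 = -0.0094
−ω₁+ω₂+ω₃−ω₄ = 3.5000  →  vy = (0.075/4)·3.5000 = 0.0656
−ω₁+ω₂−ω₃+ω₄ = 1.5000  →  ωz = (0.075/1.6000)·1.5000 = 0.0703

(-0.0094, 0.0656, 0.0703)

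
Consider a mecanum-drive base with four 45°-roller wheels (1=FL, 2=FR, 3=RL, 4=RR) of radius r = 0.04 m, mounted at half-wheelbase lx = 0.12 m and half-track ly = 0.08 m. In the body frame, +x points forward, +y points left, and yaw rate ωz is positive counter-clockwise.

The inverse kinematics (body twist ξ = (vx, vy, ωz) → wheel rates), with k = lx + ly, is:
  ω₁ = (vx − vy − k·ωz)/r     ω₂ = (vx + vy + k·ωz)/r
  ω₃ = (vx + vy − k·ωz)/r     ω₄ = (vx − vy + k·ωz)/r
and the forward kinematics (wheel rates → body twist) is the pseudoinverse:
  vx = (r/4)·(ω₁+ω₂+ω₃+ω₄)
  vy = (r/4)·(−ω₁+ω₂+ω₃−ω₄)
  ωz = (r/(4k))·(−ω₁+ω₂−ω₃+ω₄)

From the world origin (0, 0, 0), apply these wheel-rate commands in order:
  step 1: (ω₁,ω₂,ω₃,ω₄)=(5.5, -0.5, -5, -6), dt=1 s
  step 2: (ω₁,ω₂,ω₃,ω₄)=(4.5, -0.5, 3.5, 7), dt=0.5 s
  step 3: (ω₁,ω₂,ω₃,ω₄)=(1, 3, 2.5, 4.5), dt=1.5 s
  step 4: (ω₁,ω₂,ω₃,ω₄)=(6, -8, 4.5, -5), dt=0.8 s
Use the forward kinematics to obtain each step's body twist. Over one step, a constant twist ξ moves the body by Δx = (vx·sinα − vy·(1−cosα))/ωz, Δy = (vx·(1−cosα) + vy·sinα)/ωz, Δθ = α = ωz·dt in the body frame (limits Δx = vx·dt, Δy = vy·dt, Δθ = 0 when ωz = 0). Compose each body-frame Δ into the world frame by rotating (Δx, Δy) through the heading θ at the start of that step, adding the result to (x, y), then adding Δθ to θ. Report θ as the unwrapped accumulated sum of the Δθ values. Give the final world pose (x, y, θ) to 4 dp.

(0.1099, -0.1623, -1.0275)

step 1: ξ=(vx,vy,ωz)=(-0.0600, -0.0500, -0.3500), dt=1.0 → body Δ=(-0.0674, -0.0386, -0.3500) → world pose (-0.0674, -0.0386, -0.3500)
step 2: ξ=(vx,vy,ωz)=(0.1450, -0.0850, -0.0750), dt=0.5 → body Δ=(0.0717, -0.0438, -0.0375) → world pose (-0.0151, -0.1044, -0.3875)
step 3: ξ=(vx,vy,ωz)=(0.1100, 0.0000, 0.2000), dt=1.5 → body Δ=(0.1625, 0.0246, 0.3000) → world pose (0.1446, -0.1430, -0.0875)
step 4: ξ=(vx,vy,ωz)=(-0.0250, -0.0450, -1.1750), dt=0.8 → body Δ=(-0.0329, -0.0222, -0.9400) → world pose (0.1099, -0.1623, -1.0275)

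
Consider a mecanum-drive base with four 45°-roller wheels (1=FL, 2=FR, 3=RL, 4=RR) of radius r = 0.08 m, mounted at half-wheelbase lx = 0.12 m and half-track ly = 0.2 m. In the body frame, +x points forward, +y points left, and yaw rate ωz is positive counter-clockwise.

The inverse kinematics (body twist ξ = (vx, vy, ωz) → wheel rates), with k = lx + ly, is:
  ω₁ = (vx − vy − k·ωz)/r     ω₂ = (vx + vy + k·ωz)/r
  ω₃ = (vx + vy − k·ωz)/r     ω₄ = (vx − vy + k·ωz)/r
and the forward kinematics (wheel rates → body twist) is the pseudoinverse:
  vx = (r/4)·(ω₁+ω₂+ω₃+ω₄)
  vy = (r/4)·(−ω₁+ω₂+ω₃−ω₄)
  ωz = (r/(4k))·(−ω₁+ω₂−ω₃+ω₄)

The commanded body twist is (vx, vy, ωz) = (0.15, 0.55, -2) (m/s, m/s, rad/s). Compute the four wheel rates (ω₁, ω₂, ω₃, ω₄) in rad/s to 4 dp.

k = lx + ly = 0.12 + 0.2 = 0.3200;  k·ωz = 0.3200·-2 = -0.6400
ω₁ (FL) = (vx − vy − k·ωz)/r = 0.2400/0.08 = 3.0000
ω₂ (FR) = (vx + vy + k·ωz)/r = 0.0600/0.08 = 0.7500
ω₃ (RL) = (vx + vy − k·ωz)/r = 1.3400/0.08 = 16.7500
ω₄ (RR) = (vx − vy + k·ωz)/r = -1.0400/0.08 = -13.0000

(3.0000, 0.7500, 16.7500, -13.0000)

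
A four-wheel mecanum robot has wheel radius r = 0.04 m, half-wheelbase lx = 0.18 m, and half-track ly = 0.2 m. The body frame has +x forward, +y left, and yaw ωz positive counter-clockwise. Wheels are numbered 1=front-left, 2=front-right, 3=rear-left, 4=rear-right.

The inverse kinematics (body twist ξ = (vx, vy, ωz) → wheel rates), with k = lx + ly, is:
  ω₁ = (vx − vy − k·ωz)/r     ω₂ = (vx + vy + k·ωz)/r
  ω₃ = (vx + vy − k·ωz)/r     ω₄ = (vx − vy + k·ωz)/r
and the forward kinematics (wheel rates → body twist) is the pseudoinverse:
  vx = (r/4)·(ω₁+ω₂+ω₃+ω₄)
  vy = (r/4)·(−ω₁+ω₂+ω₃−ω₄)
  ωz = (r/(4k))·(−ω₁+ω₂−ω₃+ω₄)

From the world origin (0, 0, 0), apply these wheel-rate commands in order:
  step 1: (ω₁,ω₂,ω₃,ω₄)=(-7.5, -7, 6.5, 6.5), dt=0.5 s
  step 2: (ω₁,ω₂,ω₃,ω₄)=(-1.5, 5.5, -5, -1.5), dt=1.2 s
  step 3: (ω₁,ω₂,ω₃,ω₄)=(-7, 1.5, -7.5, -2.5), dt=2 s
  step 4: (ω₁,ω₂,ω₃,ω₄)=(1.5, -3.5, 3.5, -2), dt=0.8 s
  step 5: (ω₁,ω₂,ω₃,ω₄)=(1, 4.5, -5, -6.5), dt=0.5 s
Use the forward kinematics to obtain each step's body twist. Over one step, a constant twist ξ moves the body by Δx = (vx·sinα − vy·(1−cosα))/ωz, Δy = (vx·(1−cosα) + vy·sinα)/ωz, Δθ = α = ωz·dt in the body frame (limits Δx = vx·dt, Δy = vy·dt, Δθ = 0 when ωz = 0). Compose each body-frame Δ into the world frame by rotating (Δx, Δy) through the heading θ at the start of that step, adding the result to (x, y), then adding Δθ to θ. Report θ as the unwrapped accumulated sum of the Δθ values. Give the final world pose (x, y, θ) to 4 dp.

(-0.3655, -0.1093, 0.8539)

step 1: ξ=(vx,vy,ωz)=(-0.0150, 0.0050, 0.0132), dt=0.5 → body Δ=(-0.0075, 0.0025, 0.0066) → world pose (-0.0075, 0.0025, 0.0066)
step 2: ξ=(vx,vy,ωz)=(-0.0250, 0.0350, 0.2763), dt=1.2 → body Δ=(-0.0364, 0.0363, 0.3316) → world pose (-0.0441, 0.0385, 0.3382)
step 3: ξ=(vx,vy,ωz)=(-0.1550, 0.0350, 0.3553), dt=2.0 → body Δ=(-0.3084, -0.0413, 0.7105) → world pose (-0.3213, -0.1028, 1.0487)
step 4: ξ=(vx,vy,ωz)=(-0.0050, 0.0050, -0.2763), dt=0.8 → body Δ=(-0.0035, 0.0044, -0.2211) → world pose (-0.3269, -0.1036, 0.8276)
step 5: ξ=(vx,vy,ωz)=(-0.0600, 0.0500, 0.0526), dt=0.5 → body Δ=(-0.0303, 0.0246, 0.0263) → world pose (-0.3655, -0.1093, 0.8539)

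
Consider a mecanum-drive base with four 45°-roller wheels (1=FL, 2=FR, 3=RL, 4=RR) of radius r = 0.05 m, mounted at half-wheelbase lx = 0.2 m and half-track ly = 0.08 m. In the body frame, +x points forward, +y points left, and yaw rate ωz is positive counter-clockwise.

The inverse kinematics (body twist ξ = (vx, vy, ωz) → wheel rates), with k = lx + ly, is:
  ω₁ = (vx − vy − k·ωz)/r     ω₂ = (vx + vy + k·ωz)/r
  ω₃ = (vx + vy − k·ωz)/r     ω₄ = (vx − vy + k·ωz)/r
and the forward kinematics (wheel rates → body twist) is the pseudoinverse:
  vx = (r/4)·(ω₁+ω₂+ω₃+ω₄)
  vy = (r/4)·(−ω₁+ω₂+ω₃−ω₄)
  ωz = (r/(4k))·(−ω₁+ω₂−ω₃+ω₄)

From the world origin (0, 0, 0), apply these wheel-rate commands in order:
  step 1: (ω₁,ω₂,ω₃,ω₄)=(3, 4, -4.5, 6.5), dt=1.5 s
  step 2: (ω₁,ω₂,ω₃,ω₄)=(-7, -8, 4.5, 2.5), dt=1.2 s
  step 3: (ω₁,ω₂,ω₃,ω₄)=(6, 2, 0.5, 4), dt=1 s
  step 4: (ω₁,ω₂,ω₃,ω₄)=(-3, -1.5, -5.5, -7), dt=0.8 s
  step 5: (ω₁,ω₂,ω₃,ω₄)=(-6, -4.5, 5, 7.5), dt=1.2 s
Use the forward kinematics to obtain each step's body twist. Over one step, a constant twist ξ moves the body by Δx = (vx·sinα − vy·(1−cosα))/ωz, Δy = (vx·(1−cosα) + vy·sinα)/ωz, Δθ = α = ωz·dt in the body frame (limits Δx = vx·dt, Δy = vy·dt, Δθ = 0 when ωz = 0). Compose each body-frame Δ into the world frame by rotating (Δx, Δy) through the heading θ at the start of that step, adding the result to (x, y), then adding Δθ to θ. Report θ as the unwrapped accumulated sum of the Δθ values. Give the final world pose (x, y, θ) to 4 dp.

step 1: ξ=(vx,vy,ωz)=(0.1125, -0.1250, 0.5357), dt=1.5 → body Δ=(0.2225, -0.1037, 0.8036) → world pose (0.2225, -0.1037, 0.8036)
step 2: ξ=(vx,vy,ωz)=(-0.1000, 0.0125, -0.1339), dt=1.2 → body Δ=(-0.1183, 0.0246, -0.1607) → world pose (0.1228, -0.1718, 0.6429)
step 3: ξ=(vx,vy,ωz)=(0.1563, -0.0938, -0.0223), dt=1.0 → body Δ=(0.1552, -0.0955, -0.0223) → world pose (0.3042, -0.1552, 0.6205)
step 4: ξ=(vx,vy,ωz)=(-0.2125, 0.0375, 0.0000), dt=0.8 → body Δ=(-0.1700, 0.0300, 0.0000) → world pose (0.1485, -0.2297, 0.6205)
step 5: ξ=(vx,vy,ωz)=(0.0250, -0.0125, 0.1786), dt=1.2 → body Δ=(0.0314, -0.0117, 0.2143) → world pose (0.1808, -0.2209, 0.8348)

(0.1808, -0.2209, 0.8348)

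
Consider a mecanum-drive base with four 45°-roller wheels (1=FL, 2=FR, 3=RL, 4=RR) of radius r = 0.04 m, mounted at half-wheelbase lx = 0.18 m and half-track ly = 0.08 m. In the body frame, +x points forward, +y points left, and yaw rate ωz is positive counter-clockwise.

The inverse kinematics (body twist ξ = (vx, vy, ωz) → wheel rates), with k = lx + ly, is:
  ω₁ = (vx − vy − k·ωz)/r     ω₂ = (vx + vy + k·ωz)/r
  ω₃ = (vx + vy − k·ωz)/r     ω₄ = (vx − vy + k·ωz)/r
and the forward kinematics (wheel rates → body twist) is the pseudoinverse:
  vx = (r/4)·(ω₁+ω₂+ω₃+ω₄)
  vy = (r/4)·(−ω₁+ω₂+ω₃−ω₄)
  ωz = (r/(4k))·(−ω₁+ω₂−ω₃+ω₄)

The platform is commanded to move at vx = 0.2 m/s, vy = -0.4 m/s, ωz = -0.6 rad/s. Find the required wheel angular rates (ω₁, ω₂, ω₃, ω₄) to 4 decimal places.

(18.9000, -8.9000, -1.1000, 11.1000)

k = lx + ly = 0.18 + 0.08 = 0.2600;  k·ωz = 0.2600·-0.6 = -0.1560
ω₁ (FL) = (vx − vy − k·ωz)/r = 0.7560/0.04 = 18.9000
ω₂ (FR) = (vx + vy + k·ωz)/r = -0.3560/0.04 = -8.9000
ω₃ (RL) = (vx + vy − k·ωz)/r = -0.0440/0.04 = -1.1000
ω₄ (RR) = (vx − vy + k·ωz)/r = 0.4440/0.04 = 11.1000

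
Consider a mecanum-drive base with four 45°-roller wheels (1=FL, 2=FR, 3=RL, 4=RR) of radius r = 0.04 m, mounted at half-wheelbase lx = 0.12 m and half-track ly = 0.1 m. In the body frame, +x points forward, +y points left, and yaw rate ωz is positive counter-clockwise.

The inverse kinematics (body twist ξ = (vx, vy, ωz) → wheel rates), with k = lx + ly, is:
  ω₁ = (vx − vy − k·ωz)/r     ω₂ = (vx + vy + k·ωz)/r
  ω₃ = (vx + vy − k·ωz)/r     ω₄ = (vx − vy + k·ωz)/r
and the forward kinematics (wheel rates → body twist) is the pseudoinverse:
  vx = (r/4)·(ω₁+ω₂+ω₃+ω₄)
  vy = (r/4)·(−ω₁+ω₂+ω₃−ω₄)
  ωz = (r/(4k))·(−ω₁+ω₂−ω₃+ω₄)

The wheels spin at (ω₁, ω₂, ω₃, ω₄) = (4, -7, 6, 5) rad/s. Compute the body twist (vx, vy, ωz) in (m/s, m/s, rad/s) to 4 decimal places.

(0.0800, -0.1000, -0.5455)

k = lx + ly = 0.12 + 0.1 = 0.2200
ω₁+ω₂+ω₃+ω₄ = 8.0000  →  vx = (0.04/4)·8.0000 = 0.0800
−ω₁+ω₂+ω₃−ω₄ = -10.0000  →  vy = (0.04/4)·-10.0000 = -0.1000
−ω₁+ω₂−ω₃+ω₄ = -12.0000  →  ωz = (0.04/0.8800)·-12.0000 = -0.5455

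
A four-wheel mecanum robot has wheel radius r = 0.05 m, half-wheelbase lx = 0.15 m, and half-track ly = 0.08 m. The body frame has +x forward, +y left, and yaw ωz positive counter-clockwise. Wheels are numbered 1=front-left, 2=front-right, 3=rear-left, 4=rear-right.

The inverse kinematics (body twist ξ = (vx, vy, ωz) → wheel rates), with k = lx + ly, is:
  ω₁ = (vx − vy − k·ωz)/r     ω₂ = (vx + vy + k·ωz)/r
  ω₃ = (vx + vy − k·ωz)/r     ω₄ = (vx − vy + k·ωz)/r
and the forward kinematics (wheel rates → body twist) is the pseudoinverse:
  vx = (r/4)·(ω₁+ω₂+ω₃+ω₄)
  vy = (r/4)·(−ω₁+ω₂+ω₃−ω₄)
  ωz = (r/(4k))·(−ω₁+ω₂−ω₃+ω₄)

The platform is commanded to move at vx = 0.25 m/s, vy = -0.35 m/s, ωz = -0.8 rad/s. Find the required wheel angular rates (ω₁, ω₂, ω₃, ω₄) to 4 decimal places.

k = lx + ly = 0.15 + 0.08 = 0.2300;  k·ωz = 0.2300·-0.8 = -0.1840
ω₁ (FL) = (vx − vy − k·ωz)/r = 0.7840/0.05 = 15.6800
ω₂ (FR) = (vx + vy + k·ωz)/r = -0.2840/0.05 = -5.6800
ω₃ (RL) = (vx + vy − k·ωz)/r = 0.0840/0.05 = 1.6800
ω₄ (RR) = (vx − vy + k·ωz)/r = 0.4160/0.05 = 8.3200

(15.6800, -5.6800, 1.6800, 8.3200)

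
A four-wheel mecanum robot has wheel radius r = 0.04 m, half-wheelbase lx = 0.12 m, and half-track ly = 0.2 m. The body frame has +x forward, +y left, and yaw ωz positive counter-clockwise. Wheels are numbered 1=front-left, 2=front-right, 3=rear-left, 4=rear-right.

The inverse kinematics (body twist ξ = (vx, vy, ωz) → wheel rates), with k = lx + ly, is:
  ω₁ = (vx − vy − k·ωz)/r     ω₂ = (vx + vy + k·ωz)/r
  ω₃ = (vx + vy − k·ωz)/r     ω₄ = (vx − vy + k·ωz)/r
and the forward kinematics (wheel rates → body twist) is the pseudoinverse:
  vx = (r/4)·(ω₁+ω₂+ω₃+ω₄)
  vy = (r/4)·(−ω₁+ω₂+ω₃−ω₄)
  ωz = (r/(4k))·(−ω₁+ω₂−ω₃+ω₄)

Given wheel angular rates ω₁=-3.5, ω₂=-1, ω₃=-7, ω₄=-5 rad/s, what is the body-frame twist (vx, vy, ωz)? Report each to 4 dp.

(-0.1650, 0.0050, 0.1406)

k = lx + ly = 0.12 + 0.2 = 0.3200
ω₁+ω₂+ω₃+ω₄ = -16.5000  →  vx = (0.04/4)·-16.5000 = -0.1650
−ω₁+ω₂+ω₃−ω₄ = 0.5000  →  vy = (0.04/4)·0.5000 = 0.0050
−ω₁+ω₂−ω₃+ω₄ = 4.5000  →  ωz = (0.04/1.2800)·4.5000 = 0.1406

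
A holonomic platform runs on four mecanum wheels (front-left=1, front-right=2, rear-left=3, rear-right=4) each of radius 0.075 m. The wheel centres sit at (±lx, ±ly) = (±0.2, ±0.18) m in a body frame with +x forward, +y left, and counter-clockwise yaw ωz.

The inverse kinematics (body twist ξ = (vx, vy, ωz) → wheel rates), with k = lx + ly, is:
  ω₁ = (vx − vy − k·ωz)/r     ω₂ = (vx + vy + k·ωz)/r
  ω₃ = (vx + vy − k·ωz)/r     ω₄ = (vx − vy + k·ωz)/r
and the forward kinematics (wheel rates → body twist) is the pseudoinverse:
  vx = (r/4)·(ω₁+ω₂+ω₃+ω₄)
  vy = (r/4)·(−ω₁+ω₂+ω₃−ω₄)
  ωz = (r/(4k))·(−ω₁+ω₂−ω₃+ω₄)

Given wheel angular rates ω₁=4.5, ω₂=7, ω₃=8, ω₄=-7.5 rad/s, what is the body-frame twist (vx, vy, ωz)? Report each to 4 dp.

(0.2250, 0.3375, -0.6414)

k = lx + ly = 0.2 + 0.18 = 0.3800
ω₁+ω₂+ω₃+ω₄ = 12.0000  →  vx = (0.075/4)·12.0000 = 0.2250
−ω₁+ω₂+ω₃−ω₄ = 18.0000  →  vy = (0.075/4)·18.0000 = 0.3375
−ω₁+ω₂−ω₃+ω₄ = -13.0000  →  ωz = (0.075/1.5200)·-13.0000 = -0.6414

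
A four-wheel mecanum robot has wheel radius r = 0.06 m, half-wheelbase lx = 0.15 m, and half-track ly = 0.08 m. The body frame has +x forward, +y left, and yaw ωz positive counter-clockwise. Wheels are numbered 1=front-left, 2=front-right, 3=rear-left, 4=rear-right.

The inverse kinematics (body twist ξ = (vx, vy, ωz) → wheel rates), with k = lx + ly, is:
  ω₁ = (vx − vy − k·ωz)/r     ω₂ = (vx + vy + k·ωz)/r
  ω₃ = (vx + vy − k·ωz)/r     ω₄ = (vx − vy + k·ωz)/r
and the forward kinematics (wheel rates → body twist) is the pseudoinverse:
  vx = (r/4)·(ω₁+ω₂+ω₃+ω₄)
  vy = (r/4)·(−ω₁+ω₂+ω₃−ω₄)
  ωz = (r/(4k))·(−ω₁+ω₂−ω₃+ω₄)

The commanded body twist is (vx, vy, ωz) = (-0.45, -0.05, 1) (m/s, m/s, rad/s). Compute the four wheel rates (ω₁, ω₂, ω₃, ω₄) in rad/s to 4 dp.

k = lx + ly = 0.15 + 0.08 = 0.2300;  k·ωz = 0.2300·1 = 0.2300
ω₁ (FL) = (vx − vy − k·ωz)/r = -0.6300/0.06 = -10.5000
ω₂ (FR) = (vx + vy + k·ωz)/r = -0.2700/0.06 = -4.5000
ω₃ (RL) = (vx + vy − k·ωz)/r = -0.7300/0.06 = -12.1667
ω₄ (RR) = (vx − vy + k·ωz)/r = -0.1700/0.06 = -2.8333

(-10.5000, -4.5000, -12.1667, -2.8333)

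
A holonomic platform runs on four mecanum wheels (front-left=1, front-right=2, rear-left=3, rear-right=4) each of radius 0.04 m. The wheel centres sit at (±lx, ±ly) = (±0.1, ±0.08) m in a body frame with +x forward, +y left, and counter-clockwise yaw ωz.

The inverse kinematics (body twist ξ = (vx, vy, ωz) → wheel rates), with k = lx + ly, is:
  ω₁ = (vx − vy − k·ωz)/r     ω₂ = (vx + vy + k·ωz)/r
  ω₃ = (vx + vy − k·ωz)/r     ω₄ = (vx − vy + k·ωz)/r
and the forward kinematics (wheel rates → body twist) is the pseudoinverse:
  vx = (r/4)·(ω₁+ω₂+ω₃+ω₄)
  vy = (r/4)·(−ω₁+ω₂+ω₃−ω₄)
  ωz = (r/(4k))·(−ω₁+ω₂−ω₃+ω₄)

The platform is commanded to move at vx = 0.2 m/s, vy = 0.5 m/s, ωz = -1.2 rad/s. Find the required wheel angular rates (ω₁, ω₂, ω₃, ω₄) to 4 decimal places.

(-2.1000, 12.1000, 22.9000, -12.9000)

k = lx + ly = 0.1 + 0.08 = 0.1800;  k·ωz = 0.1800·-1.2 = -0.2160
ω₁ (FL) = (vx − vy − k·ωz)/r = -0.0840/0.04 = -2.1000
ω₂ (FR) = (vx + vy + k·ωz)/r = 0.4840/0.04 = 12.1000
ω₃ (RL) = (vx + vy − k·ωz)/r = 0.9160/0.04 = 22.9000
ω₄ (RR) = (vx − vy + k·ωz)/r = -0.5160/0.04 = -12.9000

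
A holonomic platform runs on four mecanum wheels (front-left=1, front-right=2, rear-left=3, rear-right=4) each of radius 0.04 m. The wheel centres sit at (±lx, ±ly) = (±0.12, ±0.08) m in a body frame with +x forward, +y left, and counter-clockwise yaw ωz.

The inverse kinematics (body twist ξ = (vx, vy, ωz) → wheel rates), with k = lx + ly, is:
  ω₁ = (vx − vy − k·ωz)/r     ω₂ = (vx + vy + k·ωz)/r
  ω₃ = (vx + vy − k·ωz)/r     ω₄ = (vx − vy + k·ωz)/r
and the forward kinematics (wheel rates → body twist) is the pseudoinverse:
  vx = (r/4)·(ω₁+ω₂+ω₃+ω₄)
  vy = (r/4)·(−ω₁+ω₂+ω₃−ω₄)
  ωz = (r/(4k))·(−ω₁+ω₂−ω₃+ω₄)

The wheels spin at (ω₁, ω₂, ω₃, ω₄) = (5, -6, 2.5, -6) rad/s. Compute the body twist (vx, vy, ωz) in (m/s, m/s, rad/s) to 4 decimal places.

(-0.0450, -0.0250, -0.9750)

k = lx + ly = 0.12 + 0.08 = 0.2000
ω₁+ω₂+ω₃+ω₄ = -4.5000  →  vx = (0.04/4)·-4.5000 = -0.0450
−ω₁+ω₂+ω₃−ω₄ = -2.5000  →  vy = (0.04/4)·-2.5000 = -0.0250
−ω₁+ω₂−ω₃+ω₄ = -19.5000  →  ωz = (0.04/0.8000)·-19.5000 = -0.9750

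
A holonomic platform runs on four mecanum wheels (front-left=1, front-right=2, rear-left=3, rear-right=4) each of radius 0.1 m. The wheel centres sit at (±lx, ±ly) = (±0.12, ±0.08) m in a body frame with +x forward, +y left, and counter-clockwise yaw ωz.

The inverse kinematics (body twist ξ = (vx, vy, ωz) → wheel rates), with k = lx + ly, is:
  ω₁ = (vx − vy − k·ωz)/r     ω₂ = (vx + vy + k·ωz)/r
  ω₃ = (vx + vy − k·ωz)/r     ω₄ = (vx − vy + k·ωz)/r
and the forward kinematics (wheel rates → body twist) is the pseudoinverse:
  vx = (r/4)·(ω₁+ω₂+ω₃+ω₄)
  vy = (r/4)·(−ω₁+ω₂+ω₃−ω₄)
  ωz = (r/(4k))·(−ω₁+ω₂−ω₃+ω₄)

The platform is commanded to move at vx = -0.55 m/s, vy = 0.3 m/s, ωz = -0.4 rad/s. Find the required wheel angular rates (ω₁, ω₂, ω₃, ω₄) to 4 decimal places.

(-7.7000, -3.3000, -1.7000, -9.3000)

k = lx + ly = 0.12 + 0.08 = 0.2000;  k·ωz = 0.2000·-0.4 = -0.0800
ω₁ (FL) = (vx − vy − k·ωz)/r = -0.7700/0.1 = -7.7000
ω₂ (FR) = (vx + vy + k·ωz)/r = -0.3300/0.1 = -3.3000
ω₃ (RL) = (vx + vy − k·ωz)/r = -0.1700/0.1 = -1.7000
ω₄ (RR) = (vx − vy + k·ωz)/r = -0.9300/0.1 = -9.3000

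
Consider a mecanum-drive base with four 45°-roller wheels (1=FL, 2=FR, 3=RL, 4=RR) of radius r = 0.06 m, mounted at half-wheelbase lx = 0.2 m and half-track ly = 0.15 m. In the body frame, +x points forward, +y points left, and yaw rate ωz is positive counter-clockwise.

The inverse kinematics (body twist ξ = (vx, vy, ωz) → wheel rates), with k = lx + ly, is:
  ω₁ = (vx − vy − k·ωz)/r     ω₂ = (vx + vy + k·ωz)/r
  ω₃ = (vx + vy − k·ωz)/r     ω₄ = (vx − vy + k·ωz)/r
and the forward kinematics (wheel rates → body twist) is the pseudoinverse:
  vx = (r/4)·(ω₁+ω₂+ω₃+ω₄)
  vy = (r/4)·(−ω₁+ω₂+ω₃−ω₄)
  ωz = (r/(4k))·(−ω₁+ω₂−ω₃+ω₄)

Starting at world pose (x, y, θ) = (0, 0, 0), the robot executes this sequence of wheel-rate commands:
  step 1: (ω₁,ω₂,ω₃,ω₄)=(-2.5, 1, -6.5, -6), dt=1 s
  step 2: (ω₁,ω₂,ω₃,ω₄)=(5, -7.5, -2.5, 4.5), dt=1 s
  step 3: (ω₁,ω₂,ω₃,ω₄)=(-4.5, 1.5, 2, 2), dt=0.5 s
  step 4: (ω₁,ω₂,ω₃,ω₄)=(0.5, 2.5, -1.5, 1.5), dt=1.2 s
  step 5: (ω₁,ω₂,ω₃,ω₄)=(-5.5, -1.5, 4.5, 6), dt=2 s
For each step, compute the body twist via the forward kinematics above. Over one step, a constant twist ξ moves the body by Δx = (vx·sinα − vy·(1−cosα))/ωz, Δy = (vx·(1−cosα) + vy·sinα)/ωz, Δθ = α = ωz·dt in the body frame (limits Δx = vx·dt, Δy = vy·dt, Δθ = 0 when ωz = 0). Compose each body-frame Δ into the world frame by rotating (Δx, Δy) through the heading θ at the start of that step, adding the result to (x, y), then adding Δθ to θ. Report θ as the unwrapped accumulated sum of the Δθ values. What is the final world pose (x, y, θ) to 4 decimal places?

(-0.0919, -0.1092, 0.7929)

step 1: ξ=(vx,vy,ωz)=(-0.2100, 0.0450, 0.1714), dt=1.0 → body Δ=(-0.2128, 0.0268, 0.1714) → world pose (-0.2128, 0.0268, 0.1714)
step 2: ξ=(vx,vy,ωz)=(-0.0075, -0.2925, -0.2357), dt=1.0 → body Δ=(-0.0417, -0.2889, -0.2357) → world pose (-0.2047, -0.2650, -0.0643)
step 3: ξ=(vx,vy,ωz)=(0.0150, 0.0900, 0.2571), dt=0.5 → body Δ=(0.0046, 0.0454, 0.1286) → world pose (-0.1972, -0.2200, 0.0643)
step 4: ξ=(vx,vy,ωz)=(0.0450, -0.0150, 0.2143), dt=1.2 → body Δ=(0.0557, -0.0109, 0.2571) → world pose (-0.1409, -0.2273, 0.3214)
step 5: ξ=(vx,vy,ωz)=(0.0525, 0.0375, 0.2357), dt=2.0 → body Δ=(0.0838, 0.0965, 0.4714) → world pose (-0.0919, -0.1092, 0.7929)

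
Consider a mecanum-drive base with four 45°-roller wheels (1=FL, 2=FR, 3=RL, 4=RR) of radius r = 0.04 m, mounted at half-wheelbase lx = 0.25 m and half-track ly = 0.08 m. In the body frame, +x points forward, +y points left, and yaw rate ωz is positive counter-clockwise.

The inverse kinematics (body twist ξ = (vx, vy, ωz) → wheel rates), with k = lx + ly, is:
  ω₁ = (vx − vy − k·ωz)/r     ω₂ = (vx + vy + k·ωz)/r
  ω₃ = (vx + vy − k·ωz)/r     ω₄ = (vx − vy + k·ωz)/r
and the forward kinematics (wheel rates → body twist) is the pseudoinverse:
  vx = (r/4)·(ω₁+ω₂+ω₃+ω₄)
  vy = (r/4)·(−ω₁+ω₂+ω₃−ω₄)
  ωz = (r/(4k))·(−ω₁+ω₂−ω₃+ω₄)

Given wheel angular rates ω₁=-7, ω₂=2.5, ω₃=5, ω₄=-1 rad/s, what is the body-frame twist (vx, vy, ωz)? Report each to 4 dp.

(-0.0050, 0.1550, 0.1061)

k = lx + ly = 0.25 + 0.08 = 0.3300
ω₁+ω₂+ω₃+ω₄ = -0.5000  →  vx = (0.04/4)·-0.5000 = -0.0050
−ω₁+ω₂+ω₃−ω₄ = 15.5000  →  vy = (0.04/4)·15.5000 = 0.1550
−ω₁+ω₂−ω₃+ω₄ = 3.5000  →  ωz = (0.04/1.3200)·3.5000 = 0.1061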